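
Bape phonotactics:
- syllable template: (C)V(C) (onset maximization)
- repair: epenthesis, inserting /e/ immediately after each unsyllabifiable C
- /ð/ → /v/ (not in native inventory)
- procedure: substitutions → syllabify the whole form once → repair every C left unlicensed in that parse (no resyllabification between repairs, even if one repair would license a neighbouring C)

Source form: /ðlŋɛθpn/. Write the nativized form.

veleŋɛθpene

Substitution: /ð/ → /v/, giving /vlŋɛθpn/.
Syllabifying with onset maximization leaves /v/, /l/, /p/, /n/ stranded (at most one coda consonant is licensed; onsets are limited to one consonant).
Each unlicensed consonant becomes the onset of a new syllable: /v/ → /ve/, /l/ → /le/, /p/ → /pe/, /n/ → /ne/.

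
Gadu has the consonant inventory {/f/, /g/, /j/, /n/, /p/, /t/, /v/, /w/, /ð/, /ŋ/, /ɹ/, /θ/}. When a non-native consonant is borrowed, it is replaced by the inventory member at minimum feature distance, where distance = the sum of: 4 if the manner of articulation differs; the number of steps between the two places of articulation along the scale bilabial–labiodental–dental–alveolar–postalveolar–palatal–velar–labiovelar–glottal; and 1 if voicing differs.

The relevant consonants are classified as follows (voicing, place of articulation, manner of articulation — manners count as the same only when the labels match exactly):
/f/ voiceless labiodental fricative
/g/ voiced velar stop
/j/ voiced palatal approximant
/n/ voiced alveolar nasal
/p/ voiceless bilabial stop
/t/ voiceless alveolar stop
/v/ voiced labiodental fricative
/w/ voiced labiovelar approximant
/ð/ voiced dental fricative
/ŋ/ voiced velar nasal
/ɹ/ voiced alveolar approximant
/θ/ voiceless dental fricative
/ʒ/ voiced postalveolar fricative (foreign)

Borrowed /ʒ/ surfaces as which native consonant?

/ð/ is closest: same manner (fricative), place distance 2 (postalveolar→dental), same voicing; total 2. Next closest is /v/ at distance 3.

ð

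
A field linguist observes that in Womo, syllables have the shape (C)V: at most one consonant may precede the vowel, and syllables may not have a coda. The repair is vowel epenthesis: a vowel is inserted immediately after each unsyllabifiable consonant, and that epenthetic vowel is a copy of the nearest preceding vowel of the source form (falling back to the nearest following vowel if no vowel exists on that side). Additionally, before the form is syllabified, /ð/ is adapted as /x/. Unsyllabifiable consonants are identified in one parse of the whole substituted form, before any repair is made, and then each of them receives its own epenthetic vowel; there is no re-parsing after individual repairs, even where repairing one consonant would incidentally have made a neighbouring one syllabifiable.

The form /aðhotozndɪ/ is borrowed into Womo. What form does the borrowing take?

axahotozonodɪ

Substitution: /ð/ → /x/, giving /axhotozndɪ/.
Syllabifying with onset maximization leaves /x/, /z/, /n/ stranded (no codas are permitted; onsets are limited to one consonant).
Epenthesis after each stranded consonant: /x/ → /xa/, /z/ → /zo/, /n/ → /no/.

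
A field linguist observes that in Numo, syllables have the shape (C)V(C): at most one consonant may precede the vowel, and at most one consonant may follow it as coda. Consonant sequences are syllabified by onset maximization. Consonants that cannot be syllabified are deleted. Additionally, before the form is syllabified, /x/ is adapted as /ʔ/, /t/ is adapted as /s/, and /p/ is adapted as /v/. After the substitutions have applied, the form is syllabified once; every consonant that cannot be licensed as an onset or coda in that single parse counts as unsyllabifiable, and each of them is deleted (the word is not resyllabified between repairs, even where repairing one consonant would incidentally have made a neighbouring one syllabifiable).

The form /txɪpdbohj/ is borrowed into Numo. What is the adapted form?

ʔɪvboh

Substitution: /t/ → /s/, /x/ → /ʔ/, /p/ → /v/, giving /sʔɪvdbohj/.
Syllabifying with onset maximization leaves /s/, /d/, /j/ stranded (at most one coda consonant is licensed; onsets are limited to one consonant).
Each unlicensed consonant is deleted: /s/, /d/, /j/.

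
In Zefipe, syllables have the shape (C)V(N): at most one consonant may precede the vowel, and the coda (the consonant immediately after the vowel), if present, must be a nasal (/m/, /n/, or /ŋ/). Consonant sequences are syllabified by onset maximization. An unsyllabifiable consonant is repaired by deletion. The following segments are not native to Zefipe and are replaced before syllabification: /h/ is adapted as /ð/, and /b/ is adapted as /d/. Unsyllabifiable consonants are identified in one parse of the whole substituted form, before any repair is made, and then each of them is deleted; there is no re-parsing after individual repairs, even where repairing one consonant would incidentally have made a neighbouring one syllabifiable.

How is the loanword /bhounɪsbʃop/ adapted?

ðounɪʃo

Substitution: /b/ → /d/, /h/ → /ð/, giving /dðounɪsdʃop/.
The consonants /d/, /s/, /d/, /p/ cannot be parsed into a legal (C)V(N) syllable (only a nasal (/m/, /n/, or /ŋ/) is licensed in coda position; onsets are limited to one consonant).
Each unlicensed consonant is deleted: /d/, /s/, /d/, /p/.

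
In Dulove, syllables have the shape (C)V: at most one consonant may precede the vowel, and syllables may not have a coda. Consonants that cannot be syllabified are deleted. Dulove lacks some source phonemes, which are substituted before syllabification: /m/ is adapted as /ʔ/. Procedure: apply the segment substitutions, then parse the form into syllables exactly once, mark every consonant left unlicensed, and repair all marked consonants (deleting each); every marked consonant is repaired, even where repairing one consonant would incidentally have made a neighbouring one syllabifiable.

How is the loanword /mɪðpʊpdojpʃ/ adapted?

Substitution: /m/ → /ʔ/, giving /ʔɪðpʊpdojpʃ/.
Under (C)V, the unsyllabifiable consonants are /ð/, /p/, /j/, /p/, /ʃ/ (no codas are permitted; onsets are limited to one consonant).
Each unlicensed consonant is deleted: /ð/, /p/, /j/, /p/, /ʃ/.

ʔɪpʊdo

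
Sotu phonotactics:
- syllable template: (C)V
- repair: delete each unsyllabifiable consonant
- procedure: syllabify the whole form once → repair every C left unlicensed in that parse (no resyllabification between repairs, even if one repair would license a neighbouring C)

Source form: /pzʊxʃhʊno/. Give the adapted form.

Syllabifying with onset maximization leaves /p/, /x/, /ʃ/ stranded (no codas are permitted; onsets are limited to one consonant).
Deletion applies to /p/, /x/, /ʃ/.

zʊhʊno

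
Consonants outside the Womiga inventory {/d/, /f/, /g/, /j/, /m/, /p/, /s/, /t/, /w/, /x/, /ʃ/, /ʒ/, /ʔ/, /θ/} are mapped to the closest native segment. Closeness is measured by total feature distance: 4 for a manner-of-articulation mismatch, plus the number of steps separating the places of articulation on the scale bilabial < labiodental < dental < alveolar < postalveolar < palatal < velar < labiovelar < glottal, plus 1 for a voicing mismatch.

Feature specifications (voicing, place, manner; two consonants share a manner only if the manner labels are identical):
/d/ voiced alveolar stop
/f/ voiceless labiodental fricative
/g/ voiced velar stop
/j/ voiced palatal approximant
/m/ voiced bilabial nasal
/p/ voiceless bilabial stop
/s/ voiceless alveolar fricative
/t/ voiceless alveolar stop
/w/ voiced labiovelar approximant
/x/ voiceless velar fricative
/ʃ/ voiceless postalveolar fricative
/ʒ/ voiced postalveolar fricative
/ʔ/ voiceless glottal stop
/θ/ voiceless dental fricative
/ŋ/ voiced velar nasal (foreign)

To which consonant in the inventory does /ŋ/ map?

g

/g/ is closest: manner differs (nasal→stop, +4), place distance 0 (velar→velar), same voicing; total 4. Next closest is /j/ at distance 5.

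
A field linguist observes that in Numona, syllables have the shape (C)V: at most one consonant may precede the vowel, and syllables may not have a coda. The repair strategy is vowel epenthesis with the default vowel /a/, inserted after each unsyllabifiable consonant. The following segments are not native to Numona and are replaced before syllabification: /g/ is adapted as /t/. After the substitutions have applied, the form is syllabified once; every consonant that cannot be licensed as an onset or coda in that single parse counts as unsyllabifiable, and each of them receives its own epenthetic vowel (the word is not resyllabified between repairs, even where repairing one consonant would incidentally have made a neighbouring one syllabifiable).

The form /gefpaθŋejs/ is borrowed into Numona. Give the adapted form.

Substitution: /g/ → /t/, giving /tefpaθŋejs/.
The consonants /f/, /θ/, /j/, /s/ cannot be parsed into a legal (C)V syllable (no codas are permitted; onsets are limited to one consonant).
Inserting the epenthetic vowel yields /f/ → /fa/, /θ/ → /θa/, /j/ → /ja/, /s/ → /sa/.

tefapaθaŋejasa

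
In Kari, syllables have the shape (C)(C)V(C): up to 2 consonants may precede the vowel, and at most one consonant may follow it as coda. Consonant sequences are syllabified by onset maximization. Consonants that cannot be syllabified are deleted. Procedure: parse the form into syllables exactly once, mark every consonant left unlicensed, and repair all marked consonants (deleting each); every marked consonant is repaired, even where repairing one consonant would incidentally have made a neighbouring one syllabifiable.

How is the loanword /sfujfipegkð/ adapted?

sfujfipeg

Under (C)(C)V(C), the unsyllabifiable consonants are /k/, /ð/ (at most one coda consonant is licensed; onsets may contain at most 2 consonants).
Each unlicensed consonant is deleted: /k/, /ð/.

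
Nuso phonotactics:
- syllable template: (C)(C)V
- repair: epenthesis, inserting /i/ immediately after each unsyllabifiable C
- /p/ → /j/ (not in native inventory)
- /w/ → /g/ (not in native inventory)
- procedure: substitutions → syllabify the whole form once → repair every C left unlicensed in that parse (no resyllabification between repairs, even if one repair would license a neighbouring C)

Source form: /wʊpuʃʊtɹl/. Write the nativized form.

gʊjuʃʊtiɹili

Substitution: /w/ → /g/, /p/ → /j/, giving /gʊjuʃʊtɹl/.
The consonants /t/, /ɹ/, /l/ cannot be parsed into a legal (C)(C)V syllable (no codas are permitted; onsets may contain at most 2 consonants).
Epenthesis after each stranded consonant: /t/ → /ti/, /ɹ/ → /ɹi/, /l/ → /li/.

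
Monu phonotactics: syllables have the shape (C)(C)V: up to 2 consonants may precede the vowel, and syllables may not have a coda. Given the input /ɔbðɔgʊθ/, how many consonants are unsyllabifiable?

Under (C)(C)V, the unsyllabifiable consonants are /θ/ (no codas are permitted; onsets may contain at most 2 consonants).

1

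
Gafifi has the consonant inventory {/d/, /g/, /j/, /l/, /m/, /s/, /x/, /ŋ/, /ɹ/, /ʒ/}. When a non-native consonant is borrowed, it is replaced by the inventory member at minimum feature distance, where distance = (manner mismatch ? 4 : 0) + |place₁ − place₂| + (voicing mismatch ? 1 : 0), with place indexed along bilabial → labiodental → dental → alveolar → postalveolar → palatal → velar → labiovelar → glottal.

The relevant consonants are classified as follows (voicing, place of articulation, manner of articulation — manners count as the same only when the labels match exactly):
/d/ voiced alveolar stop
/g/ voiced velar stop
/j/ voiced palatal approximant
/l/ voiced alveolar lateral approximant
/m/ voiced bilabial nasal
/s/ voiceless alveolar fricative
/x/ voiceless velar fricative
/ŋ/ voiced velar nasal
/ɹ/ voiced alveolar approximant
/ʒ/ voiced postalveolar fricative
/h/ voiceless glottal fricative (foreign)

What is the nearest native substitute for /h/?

/x/ is closest: same manner (fricative), place distance 2 (glottal→velar), same voicing; total 2. Next closest is /s/ at distance 5.

x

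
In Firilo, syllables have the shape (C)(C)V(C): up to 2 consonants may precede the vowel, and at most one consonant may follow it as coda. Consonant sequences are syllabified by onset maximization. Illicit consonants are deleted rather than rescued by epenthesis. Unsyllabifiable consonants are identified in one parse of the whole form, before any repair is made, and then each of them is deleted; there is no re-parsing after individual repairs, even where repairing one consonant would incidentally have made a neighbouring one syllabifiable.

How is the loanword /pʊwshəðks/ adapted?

Under (C)(C)V(C), the unsyllabifiable consonants are /k/, /s/ (at most one coda consonant is licensed; onsets may contain at most 2 consonants).
Each unlicensed consonant is deleted: /k/, /s/.

pʊwshəð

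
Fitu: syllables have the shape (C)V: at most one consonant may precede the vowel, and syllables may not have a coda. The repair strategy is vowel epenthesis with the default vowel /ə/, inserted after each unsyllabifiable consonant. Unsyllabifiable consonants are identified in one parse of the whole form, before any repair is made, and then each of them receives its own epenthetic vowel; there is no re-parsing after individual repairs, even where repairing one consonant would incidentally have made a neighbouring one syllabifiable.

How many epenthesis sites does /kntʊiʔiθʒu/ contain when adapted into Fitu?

3

The unsyllabifiable consonants are /k/, /n/, /θ/; each receives one epenthetic vowel.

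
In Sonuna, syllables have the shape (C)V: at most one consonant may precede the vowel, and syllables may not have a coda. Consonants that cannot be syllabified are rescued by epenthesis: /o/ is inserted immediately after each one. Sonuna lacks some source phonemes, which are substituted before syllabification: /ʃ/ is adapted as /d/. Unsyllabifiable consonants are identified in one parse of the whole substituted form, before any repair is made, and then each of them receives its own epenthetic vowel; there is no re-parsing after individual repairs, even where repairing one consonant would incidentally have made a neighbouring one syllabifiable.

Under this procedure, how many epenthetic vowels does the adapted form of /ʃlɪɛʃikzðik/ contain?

After substitution the input is /dlɪɛdikzðik/.
The unsyllabifiable consonants are /d/, /k/, /z/, /k/; each receives one epenthetic vowel.

4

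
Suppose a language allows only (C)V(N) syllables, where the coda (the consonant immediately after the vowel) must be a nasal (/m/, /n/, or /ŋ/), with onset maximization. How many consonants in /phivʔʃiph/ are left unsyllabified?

5

The consonants /p/, /v/, /ʔ/, /p/, /h/ cannot be parsed into a legal (C)V(N) syllable (only a nasal (/m/, /n/, or /ŋ/) is licensed in coda position; onsets are limited to one consonant).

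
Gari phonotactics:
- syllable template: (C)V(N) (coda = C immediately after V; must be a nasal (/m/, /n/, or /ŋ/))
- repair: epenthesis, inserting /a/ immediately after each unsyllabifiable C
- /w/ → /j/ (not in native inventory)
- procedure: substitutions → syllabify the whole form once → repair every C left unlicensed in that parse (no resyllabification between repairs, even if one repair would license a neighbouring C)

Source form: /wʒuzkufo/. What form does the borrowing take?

Substitution: /w/ → /j/, giving /jʒuzkufo/.
The consonants /j/, /z/ cannot be parsed into a legal (C)V(N) syllable (only a nasal (/m/, /n/, or /ŋ/) is licensed in coda position; onsets are limited to one consonant).
Epenthesis after each stranded consonant: /j/ → /ja/, /z/ → /za/.

jaʒuzakufo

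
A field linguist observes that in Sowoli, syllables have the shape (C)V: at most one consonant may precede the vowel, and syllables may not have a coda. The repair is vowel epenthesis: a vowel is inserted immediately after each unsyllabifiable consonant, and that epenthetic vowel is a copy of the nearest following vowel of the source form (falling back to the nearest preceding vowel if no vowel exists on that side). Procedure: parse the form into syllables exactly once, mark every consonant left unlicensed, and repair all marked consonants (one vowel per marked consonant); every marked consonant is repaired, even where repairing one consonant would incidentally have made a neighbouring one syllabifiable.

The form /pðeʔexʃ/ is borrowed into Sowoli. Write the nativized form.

peðeʔexeʃe

Syllabifying with onset maximization leaves /p/, /x/, /ʃ/ stranded (no codas are permitted; onsets are limited to one consonant).
Each unlicensed consonant becomes the onset of a new syllable: /p/ → /pe/, /x/ → /xe/, /ʃ/ → /ʃe/.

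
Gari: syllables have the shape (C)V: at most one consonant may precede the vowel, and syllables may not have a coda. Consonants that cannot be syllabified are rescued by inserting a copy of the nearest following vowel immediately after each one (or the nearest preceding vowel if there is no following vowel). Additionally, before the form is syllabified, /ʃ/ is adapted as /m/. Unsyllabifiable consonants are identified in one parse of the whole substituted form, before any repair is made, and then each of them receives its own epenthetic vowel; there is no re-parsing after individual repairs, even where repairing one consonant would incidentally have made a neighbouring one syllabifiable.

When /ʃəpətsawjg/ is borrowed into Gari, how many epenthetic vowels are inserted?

After substitution the input is /məpətsawjg/.
The unsyllabifiable consonants are /t/, /w/, /j/, /g/; each receives one epenthetic vowel.

4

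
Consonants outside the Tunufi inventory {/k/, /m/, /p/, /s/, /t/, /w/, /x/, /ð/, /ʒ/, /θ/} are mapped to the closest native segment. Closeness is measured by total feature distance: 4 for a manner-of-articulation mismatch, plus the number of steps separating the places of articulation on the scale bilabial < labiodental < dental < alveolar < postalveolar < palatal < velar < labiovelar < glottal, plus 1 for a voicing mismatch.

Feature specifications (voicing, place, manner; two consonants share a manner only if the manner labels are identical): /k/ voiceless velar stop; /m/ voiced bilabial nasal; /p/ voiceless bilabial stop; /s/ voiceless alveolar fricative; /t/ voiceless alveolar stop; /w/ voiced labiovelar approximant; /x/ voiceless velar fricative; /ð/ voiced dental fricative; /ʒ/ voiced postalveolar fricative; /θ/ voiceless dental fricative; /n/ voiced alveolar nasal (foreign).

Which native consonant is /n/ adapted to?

m

/m/ is closest: same manner (nasal), place distance 3 (alveolar→bilabial), same voicing; total 3. Next closest is /s/ at distance 5.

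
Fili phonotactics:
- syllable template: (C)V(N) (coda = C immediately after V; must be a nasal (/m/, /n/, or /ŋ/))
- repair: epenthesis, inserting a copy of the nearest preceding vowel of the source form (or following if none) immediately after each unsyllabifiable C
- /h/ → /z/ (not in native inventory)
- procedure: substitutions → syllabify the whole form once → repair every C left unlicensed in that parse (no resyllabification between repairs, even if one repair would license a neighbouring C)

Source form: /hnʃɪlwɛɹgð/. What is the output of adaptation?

zɪnɪʃɪlɪwɛɹɛgɛðɛ

Substitution: /h/ → /z/, giving /znʃɪlwɛɹgð/.
Under (C)V(N), the unsyllabifiable consonants are /z/, /n/, /l/, /ɹ/, /g/, /ð/ (only a nasal (/m/, /n/, or /ŋ/) is licensed in coda position; onsets are limited to one consonant).
Inserting the epenthetic vowel yields /z/ → /zɪ/, /n/ → /nɪ/, /l/ → /lɪ/, /ɹ/ → /ɹɛ/, /g/ → /gɛ/, /ð/ → /ðɛ/.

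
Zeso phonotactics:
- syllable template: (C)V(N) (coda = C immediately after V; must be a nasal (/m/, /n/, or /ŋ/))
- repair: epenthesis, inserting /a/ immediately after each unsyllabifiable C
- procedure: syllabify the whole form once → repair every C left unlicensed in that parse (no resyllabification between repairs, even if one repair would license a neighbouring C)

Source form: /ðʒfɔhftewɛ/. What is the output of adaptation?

ðaʒafɔhafatewɛ

The consonants /ð/, /ʒ/, /h/, /f/ cannot be parsed into a legal (C)V(N) syllable (only a nasal (/m/, /n/, or /ŋ/) is licensed in coda position; onsets are limited to one consonant).
Epenthesis after each stranded consonant: /ð/ → /ða/, /ʒ/ → /ʒa/, /h/ → /ha/, /f/ → /fa/.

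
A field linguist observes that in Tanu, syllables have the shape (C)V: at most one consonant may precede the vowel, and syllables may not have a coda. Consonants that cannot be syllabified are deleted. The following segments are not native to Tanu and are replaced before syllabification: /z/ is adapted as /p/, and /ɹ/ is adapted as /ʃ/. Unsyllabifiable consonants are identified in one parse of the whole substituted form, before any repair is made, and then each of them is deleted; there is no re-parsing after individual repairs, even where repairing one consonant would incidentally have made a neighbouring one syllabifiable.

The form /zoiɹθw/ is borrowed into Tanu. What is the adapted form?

Substitution: /z/ → /p/, /ɹ/ → /ʃ/, giving /poiʃθw/.
Under (C)V, the unsyllabifiable consonants are /ʃ/, /θ/, /w/ (no codas are permitted; onsets are limited to one consonant).
Each unlicensed consonant is deleted: /ʃ/, /θ/, /w/.

poi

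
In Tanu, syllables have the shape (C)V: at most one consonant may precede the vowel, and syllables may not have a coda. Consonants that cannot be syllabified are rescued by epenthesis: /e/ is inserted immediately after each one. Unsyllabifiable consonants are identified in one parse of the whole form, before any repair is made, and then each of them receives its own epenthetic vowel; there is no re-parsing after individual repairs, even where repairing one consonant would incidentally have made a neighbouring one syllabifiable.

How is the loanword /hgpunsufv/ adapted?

Syllabifying with onset maximization leaves /h/, /g/, /n/, /f/, /v/ stranded (no codas are permitted; onsets are limited to one consonant).
Each unlicensed consonant becomes the onset of a new syllable: /h/ → /he/, /g/ → /ge/, /n/ → /ne/, /f/ → /fe/, /v/ → /ve/.

hegepunesufeve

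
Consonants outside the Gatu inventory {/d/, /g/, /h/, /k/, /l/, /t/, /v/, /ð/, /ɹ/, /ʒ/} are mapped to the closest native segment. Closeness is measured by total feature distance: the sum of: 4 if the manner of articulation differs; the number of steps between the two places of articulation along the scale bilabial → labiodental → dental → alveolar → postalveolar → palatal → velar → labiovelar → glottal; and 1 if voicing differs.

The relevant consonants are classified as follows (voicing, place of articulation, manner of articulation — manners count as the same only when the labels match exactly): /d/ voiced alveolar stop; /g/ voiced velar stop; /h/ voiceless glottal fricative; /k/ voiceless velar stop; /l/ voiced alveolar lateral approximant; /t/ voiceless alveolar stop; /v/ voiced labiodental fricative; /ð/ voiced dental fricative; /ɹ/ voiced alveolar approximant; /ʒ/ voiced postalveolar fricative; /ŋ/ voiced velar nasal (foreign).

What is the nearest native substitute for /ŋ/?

/g/ is closest: manner differs (nasal→stop, +4), place distance 0 (velar→velar), same voicing; total 4. Next closest is /k/ at distance 5.

g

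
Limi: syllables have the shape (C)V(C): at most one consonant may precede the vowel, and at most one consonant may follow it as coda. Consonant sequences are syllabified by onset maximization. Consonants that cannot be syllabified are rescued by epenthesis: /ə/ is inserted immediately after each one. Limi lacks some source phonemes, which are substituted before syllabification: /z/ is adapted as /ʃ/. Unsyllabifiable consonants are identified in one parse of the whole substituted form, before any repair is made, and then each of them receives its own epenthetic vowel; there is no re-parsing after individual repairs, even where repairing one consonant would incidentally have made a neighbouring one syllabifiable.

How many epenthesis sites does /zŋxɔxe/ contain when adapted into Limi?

2

After substitution the input is /ʃŋxɔxe/.
The unsyllabifiable consonants are /ʃ/, /ŋ/; each receives one epenthetic vowel.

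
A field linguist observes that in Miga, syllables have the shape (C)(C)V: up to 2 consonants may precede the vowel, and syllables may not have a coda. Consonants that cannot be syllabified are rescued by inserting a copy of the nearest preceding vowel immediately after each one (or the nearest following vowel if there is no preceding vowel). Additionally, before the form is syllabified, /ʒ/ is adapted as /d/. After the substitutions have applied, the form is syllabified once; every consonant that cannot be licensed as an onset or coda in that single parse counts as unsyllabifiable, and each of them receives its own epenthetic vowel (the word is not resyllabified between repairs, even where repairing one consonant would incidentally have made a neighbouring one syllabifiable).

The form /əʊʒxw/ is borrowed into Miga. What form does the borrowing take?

Substitution: /ʒ/ → /d/, giving /əʊdxw/.
The consonants /d/, /x/, /w/ cannot be parsed into a legal (C)(C)V syllable (no codas are permitted; onsets may contain at most 2 consonants).
Inserting the epenthetic vowel yields /d/ → /dʊ/, /x/ → /xʊ/, /w/ → /wʊ/.

əʊdʊxʊwʊ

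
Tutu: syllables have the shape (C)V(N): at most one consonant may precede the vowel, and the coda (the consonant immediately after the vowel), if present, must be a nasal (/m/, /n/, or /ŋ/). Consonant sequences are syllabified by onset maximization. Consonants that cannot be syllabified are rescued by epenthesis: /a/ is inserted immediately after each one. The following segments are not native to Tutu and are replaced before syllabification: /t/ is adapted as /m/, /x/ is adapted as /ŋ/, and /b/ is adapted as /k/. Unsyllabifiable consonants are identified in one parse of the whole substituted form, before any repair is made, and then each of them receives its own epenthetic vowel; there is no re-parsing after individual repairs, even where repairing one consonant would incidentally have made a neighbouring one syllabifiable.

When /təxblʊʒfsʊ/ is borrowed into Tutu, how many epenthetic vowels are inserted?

3

After substitution the input is /məŋklʊʒfsʊ/.
The unsyllabifiable consonants are /k/, /ʒ/, /f/; each receives one epenthetic vowel.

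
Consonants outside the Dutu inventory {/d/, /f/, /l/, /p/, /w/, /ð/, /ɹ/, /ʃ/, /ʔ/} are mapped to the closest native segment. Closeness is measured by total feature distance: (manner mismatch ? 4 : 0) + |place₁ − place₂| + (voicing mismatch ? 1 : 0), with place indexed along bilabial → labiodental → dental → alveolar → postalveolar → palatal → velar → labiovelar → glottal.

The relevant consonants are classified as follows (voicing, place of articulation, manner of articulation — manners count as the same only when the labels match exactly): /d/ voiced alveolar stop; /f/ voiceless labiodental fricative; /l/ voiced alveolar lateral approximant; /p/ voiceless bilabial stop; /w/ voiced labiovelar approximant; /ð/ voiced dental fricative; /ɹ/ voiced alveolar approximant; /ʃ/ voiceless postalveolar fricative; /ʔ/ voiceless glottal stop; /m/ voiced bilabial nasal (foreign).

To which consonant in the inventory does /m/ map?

p

/p/ is closest: manner differs (nasal→stop, +4), place distance 0 (bilabial→bilabial), voicing differs (+1); total 5. Next closest is /f/ at distance 6.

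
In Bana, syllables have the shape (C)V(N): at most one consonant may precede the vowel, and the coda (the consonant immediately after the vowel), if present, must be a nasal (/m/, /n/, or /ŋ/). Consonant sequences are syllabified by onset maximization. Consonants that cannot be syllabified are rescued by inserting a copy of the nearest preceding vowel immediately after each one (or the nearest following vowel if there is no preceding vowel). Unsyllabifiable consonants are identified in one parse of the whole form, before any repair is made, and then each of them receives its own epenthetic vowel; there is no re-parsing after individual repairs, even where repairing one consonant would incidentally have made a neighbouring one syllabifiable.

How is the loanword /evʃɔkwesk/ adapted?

eveʃɔkɔweseke

The consonants /v/, /k/, /s/, /k/ cannot be parsed into a legal (C)V(N) syllable (only a nasal (/m/, /n/, or /ŋ/) is licensed in coda position; onsets are limited to one consonant).
Each unlicensed consonant becomes the onset of a new syllable: /v/ → /ve/, /k/ → /kɔ/, /s/ → /se/, /k/ → /ke/.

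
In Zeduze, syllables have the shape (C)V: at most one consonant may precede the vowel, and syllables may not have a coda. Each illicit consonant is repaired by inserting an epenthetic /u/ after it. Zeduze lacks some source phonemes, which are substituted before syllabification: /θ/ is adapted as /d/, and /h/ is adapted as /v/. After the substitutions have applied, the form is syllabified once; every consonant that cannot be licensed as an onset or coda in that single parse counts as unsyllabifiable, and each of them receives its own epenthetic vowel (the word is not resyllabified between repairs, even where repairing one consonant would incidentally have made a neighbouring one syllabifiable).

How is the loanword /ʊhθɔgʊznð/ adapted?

ʊvudɔgʊzunuðu

Substitution: /h/ → /v/, /θ/ → /d/, giving /ʊvdɔgʊznð/.
Syllabifying with onset maximization leaves /v/, /z/, /n/, /ð/ stranded (no codas are permitted; onsets are limited to one consonant).
Each unlicensed consonant becomes the onset of a new syllable: /v/ → /vu/, /z/ → /zu/, /n/ → /nu/, /ð/ → /ðu/.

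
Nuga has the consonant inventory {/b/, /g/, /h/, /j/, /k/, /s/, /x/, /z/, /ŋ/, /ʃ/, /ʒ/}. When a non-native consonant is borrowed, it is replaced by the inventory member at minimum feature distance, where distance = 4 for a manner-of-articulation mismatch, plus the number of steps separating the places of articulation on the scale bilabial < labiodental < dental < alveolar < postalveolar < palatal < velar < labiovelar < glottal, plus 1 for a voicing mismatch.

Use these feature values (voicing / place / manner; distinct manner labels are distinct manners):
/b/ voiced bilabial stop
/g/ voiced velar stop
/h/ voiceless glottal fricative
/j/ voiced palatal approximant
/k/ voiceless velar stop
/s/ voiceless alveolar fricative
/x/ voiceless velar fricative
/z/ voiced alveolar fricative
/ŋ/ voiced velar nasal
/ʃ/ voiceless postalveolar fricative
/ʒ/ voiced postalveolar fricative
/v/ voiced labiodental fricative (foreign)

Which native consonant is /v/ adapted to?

z

/z/ is closest: same manner (fricative), place distance 2 (labiodental→alveolar), same voicing; total 2. Next closest is /s/ at distance 3.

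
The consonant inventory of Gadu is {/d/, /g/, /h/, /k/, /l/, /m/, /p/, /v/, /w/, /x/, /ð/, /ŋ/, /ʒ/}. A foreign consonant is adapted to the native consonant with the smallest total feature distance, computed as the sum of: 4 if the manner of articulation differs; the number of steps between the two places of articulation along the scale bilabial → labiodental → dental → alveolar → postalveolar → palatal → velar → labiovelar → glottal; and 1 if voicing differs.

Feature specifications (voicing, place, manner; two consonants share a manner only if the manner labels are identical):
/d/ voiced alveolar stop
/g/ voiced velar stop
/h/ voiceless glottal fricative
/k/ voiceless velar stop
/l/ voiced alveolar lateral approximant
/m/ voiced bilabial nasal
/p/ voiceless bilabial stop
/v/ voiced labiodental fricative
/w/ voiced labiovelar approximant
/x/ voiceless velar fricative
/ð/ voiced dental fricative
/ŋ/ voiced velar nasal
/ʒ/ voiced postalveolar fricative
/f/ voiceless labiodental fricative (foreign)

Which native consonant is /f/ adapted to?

/v/ is closest: same manner (fricative), place distance 0 (labiodental→labiodental), voicing differs (+1); total 1. Next closest is /ð/ at distance 2.

v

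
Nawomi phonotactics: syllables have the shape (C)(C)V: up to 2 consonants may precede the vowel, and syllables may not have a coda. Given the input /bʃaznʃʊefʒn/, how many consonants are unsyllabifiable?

Syllabifying with onset maximization leaves /z/, /f/, /ʒ/, /n/ stranded (no codas are permitted; onsets may contain at most 2 consonants).

4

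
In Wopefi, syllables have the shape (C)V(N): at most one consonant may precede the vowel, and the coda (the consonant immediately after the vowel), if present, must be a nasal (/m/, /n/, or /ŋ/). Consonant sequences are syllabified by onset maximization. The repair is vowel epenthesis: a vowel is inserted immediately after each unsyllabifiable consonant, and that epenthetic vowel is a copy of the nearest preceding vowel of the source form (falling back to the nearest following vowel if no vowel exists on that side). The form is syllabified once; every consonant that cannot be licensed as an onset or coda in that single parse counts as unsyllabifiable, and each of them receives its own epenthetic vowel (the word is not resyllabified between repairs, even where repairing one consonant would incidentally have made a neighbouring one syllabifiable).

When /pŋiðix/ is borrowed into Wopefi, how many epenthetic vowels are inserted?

2

The unsyllabifiable consonants are /p/, /x/; each receives one epenthetic vowel.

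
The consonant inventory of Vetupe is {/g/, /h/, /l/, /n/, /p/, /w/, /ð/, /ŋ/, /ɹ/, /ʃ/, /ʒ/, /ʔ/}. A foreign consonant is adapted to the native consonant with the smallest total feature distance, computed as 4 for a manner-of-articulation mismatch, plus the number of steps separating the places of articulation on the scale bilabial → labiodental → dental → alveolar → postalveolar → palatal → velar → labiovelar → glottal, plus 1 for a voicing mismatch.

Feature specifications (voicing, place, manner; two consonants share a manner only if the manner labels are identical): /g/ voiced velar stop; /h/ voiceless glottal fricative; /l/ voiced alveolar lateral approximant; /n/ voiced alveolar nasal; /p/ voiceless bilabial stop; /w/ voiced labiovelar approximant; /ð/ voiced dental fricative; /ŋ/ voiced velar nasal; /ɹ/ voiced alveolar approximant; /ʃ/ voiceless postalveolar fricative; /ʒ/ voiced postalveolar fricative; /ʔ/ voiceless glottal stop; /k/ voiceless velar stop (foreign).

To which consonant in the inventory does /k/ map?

g

/g/ is closest: same manner (stop), place distance 0 (velar→velar), voicing differs (+1); total 1. Next closest is /ʔ/ at distance 2.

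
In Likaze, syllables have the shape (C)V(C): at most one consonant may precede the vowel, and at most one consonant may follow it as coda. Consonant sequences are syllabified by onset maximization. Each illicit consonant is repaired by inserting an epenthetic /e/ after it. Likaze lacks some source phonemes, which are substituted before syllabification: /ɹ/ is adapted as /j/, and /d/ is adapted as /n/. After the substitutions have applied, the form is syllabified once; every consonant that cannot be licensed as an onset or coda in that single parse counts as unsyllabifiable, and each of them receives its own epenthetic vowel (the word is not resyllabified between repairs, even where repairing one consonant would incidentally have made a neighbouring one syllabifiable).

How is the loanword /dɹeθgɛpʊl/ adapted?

nejeθgɛpʊl

Substitution: /d/ → /n/, /ɹ/ → /j/, giving /njeθgɛpʊl/.
Under (C)V(C), the unsyllabifiable consonants are /n/ (at most one coda consonant is licensed; onsets are limited to one consonant).
Inserting the epenthetic vowel yields /n/ → /ne/.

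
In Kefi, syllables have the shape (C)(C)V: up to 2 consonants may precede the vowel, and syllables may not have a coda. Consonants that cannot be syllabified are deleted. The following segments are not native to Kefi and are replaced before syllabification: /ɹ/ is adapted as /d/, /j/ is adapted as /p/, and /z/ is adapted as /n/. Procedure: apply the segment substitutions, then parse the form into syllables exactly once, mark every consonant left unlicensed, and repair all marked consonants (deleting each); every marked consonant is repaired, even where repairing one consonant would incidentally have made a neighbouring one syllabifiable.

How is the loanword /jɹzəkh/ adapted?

dnə

Substitution: /j/ → /p/, /ɹ/ → /d/, /z/ → /n/, giving /pdnəkh/.
The consonants /p/, /k/, /h/ cannot be parsed into a legal (C)(C)V syllable (no codas are permitted; onsets may contain at most 2 consonants).
Deleting the stranded consonants removes /p/, /k/, /h/.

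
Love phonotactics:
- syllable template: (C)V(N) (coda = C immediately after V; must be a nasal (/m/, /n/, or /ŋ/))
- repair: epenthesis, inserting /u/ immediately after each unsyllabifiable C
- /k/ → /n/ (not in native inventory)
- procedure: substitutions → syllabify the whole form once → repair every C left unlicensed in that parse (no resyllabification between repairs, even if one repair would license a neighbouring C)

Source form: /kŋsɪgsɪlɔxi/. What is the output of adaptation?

nuŋusɪgusɪlɔxi

Substitution: /k/ → /n/, giving /nŋsɪgsɪlɔxi/.
The consonants /n/, /ŋ/, /g/ cannot be parsed into a legal (C)V(N) syllable (only a nasal (/m/, /n/, or /ŋ/) is licensed in coda position; onsets are limited to one consonant).
Inserting the epenthetic vowel yields /n/ → /nu/, /ŋ/ → /ŋu/, /g/ → /gu/.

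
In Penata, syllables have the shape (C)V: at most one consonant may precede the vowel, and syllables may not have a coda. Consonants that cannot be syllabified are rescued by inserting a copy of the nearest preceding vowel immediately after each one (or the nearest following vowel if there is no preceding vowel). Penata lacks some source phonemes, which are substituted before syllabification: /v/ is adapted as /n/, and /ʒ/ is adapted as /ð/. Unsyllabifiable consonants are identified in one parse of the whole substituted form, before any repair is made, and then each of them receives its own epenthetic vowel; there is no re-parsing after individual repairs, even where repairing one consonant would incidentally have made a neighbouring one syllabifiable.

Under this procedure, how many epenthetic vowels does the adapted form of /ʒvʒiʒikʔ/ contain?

4

After substitution the input is /ðnðiðikʔ/.
The unsyllabifiable consonants are /ð/, /n/, /k/, /ʔ/; each receives one epenthetic vowel.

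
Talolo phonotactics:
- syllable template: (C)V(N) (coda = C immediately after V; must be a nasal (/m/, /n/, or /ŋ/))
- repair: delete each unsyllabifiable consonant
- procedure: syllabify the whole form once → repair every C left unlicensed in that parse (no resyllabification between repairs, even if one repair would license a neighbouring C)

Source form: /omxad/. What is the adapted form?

Under (C)V(N), the unsyllabifiable consonants are /d/ (only a nasal (/m/, /n/, or /ŋ/) is licensed in coda position; onsets are limited to one consonant).
Each unlicensed consonant is deleted: /d/.

omxa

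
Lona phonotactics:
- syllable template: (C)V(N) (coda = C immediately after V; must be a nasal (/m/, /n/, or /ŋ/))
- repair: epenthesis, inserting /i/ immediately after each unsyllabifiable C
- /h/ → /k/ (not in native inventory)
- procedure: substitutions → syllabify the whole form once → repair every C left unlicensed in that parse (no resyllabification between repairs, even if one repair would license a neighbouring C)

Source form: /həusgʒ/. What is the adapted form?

Substitution: /h/ → /k/, giving /kəusgʒ/.
Under (C)V(N), the unsyllabifiable consonants are /s/, /g/, /ʒ/ (only a nasal (/m/, /n/, or /ŋ/) is licensed in coda position; onsets are limited to one consonant).
Each unlicensed consonant becomes the onset of a new syllable: /s/ → /si/, /g/ → /gi/, /ʒ/ → /ʒi/.

kəusigiʒi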